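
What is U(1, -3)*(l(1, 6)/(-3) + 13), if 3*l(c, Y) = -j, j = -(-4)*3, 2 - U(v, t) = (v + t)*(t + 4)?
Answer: 172/3 ≈ 57.333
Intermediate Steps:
U(v, t) = 2 - (4 + t)*(t + v) (U(v, t) = 2 - (v + t)*(t + 4) = 2 - (t + v)*(4 + t) = 2 - (4 + t)*(t + v))
j = 12 (j = -1*(-12) = 12)
l(c, Y) = -4 (l(c, Y) = (-1*12)/3 = (1/3)*(-12) = -4)
U(1, -3)*(l(1, 6)/(-3) + 13) = (2 - 1*(-3)**2 - 4*(-3) - 4*1 - 1*(-3)*1)*(-4/(-3) + 13) = (2 - 1*9 + 12 - 4 + 3)*(-4*(-1/3) + 13) = (2 - 9 + 12 - 4 + 3)*(4/3 + 13) = 4*(43/3) = 172/3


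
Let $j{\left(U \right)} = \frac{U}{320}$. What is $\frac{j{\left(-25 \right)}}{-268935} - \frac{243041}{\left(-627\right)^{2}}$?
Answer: $- \frac{278878722653}{451098229824} \approx -0.61822$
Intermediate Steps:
$j{\left(U \right)} = \frac{U}{320}$ ($j{\left(U \right)} = U \frac{1}{320} = \frac{U}{320}$)
$\frac{j{\left(-25 \right)}}{-268935} - \frac{243041}{\left(-627\right)^{2}} = \frac{\frac{1}{320} \left(-25\right)}{-268935} - \frac{243041}{\left(-627\right)^{2}} = \left(- \frac{5}{64}\right) \left(- \frac{1}{268935}\right) - \frac{243041}{393129} = \frac{1}{3442368} - \frac{243041}{393129} = - \frac{278878722653}{451098229824}$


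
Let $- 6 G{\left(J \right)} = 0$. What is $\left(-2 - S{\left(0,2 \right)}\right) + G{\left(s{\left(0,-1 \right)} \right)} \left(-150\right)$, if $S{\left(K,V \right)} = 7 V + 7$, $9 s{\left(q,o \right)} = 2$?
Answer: $-23$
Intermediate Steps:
$s{\left(q,o \right)} = \frac{2}{9}$ ($s{\left(q,o \right)} = \frac{1}{9} \cdot 2 = \frac{2}{9}$)
$G{\left(J \right)} = 0$ ($G{\left(J \right)} = \left(- \frac{1}{6}\right) 0 = 0$)
$S{\left(K,V \right)} = 7 + 7 V$
$\left(-2 - S{\left(0,2 \right)}\right) + G{\left(s{\left(0,-1 \right)} \right)} \left(-150\right) = \left(-2 - \left(7 + 7 \cdot 2\right)\right) + 0 \left(-150\right) = \left(-2 - \left(7 + 14\right)\right) + 0 = \left(-2 - 21\right) + 0 = -23 + 0 = -23$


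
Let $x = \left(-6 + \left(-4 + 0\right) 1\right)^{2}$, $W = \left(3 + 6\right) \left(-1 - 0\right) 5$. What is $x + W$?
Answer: $55$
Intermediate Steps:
$W = -45$ ($W = 9 \left(-1 + 0\right) 5 = 9 \left(-1\right) 5 = \left(-9\right) 5 = -45$)
$x = 100$ ($x = \left(-6 - 4\right)^{2} = \left(-10\right)^{2} = 100$)
$x + W = 100 - 45 = 55$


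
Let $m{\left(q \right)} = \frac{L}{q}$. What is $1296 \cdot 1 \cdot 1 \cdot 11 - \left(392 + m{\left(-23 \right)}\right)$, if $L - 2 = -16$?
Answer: $\frac{318858}{23} \approx 13863.0$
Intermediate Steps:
$L = -14$ ($L = 2 - 16 = -14$)
$m{\left(q \right)} = - \frac{14}{q}$
$1296 \cdot 1 \cdot 1 \cdot 11 - \left(392 + m{\left(-23 \right)}\right) = 1296 \cdot 1 \cdot 1 \cdot 11 - \left(392 - \frac{14}{-23}\right) = 1296 \cdot 1 \cdot 11 - \left(392 - - \frac{14}{23}\right) = 1296 \cdot 11 - \frac{9030}{23} = 14256 - \frac{9030}{23} = \frac{318858}{23}$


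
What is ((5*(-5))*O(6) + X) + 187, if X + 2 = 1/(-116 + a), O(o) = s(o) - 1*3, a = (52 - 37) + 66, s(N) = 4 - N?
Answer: 10849/35 ≈ 309.97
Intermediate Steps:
a = 81 (a = 15 + 66 = 81)
O(o) = 1 - o (O(o) = (4 - o) - 1*3 = (4 - o) - 3 = 1 - o)
X = -71/35 (X = -2 + 1/(-116 + 81) = -2 + 1/(-35) = -2 - 1/35 = -71/35 ≈ -2.0286)
((5*(-5))*O(6) + X) + 187 = ((5*(-5))*(1 - 1*6) - 71/35) + 187 = (-25*(1 - 6) - 71/35) + 187 = (-25*(-5) - 71/35) + 187 = (125 - 71/35) + 187 = 4304/35 + 187 = 10849/35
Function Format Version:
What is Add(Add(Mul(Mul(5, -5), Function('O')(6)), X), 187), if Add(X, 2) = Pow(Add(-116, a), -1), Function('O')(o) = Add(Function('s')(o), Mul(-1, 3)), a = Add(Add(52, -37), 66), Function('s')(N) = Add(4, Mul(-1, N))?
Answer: Rational(10849, 35) ≈ 309.97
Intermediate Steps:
a = 81 (a = Add(15, 66) = 81)
Function('O')(o) = Add(1, Mul(-1, o)) (Function('O')(o) = Add(Add(4, Mul(-1, o)), Mul(-1, 3)) = Add(Add(4, Mul(-1, o)), -3) = Add(1, Mul(-1, o)))
X = Rational(-71, 35) (X = Add(-2, Pow(Add(-116, 81), -1)) = Add(-2, Pow(-35, -1)) = Add(-2, Rational(-1, 35)) = Rational(-71, 35) ≈ -2.0286)
Add(Add(Mul(Mul(5, -5), Function('O')(6)), X), 187) = Add(Add(Mul(Mul(5, -5), Add(1, Mul(-1, 6))), Rational(-71, 35)), 187) = Add(Add(Mul(-25, Add(1, -6)), Rational(-71, 35)), 187) = Add(Add(Mul(-25, -5), Rational(-71, 35)), 187) = Add(Add(125, Rational(-71, 35)), 187) = Add(Rational(4304, 35), 187) = Rational(10849, 35)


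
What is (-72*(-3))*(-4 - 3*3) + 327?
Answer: -2481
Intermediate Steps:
(-72*(-3))*(-4 - 3*3) + 327 = 216*(-4 - 9) + 327 = 216*(-13) + 327 = -2808 + 327 = -2481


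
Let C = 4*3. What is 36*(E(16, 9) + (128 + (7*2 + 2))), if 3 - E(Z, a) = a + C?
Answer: 4536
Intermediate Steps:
C = 12
E(Z, a) = -9 - a (E(Z, a) = 3 - (a + 12) = 3 - (12 + a) = 3 + (-12 - a) = -9 - a)
36*(E(16, 9) + (128 + (7*2 + 2))) = 36*((-9 - 1*9) + (128 + (7*2 + 2))) = 36*((-9 - 9) + (128 + (14 + 2))) = 36*(-18 + (128 + 16)) = 36*(-18 + 144) = 36*126 = 4536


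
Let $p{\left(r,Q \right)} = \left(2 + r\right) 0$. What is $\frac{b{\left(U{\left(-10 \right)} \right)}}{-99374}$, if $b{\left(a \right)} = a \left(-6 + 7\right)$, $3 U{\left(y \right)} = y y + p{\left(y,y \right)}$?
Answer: $- \frac{50}{149061} \approx -0.00033543$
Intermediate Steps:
$p{\left(r,Q \right)} = 0$
$U{\left(y \right)} = \frac{y^{2}}{3}$ ($U{\left(y \right)} = \frac{y y + 0}{3} = \frac{y^{2} + 0}{3} = \frac{y^{2}}{3}$)
$b{\left(a \right)} = a$ ($b{\left(a \right)} = a 1 = a$)
$\frac{b{\left(U{\left(-10 \right)} \right)}}{-99374} = \frac{\frac{1}{3} \left(-10\right)^{2}}{-99374} = \frac{1}{3} \cdot 100 \left(- \frac{1}{99374}\right) = \frac{100}{3} \left(- \frac{1}{99374}\right) = - \frac{50}{149061}$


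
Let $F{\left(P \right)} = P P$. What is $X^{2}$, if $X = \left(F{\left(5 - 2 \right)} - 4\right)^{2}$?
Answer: $625$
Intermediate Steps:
$F{\left(P \right)} = P^{2}$
$X = 25$ ($X = \left(\left(5 - 2\right)^{2} - 4\right)^{2} = \left(3^{2} - 4\right)^{2} = \left(9 - 4\right)^{2} = 5^{2} = 25$)
$X^{2} = 25^{2} = 625$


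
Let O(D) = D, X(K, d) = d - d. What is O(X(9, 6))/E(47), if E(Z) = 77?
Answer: 0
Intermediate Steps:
X(K, d) = 0
O(X(9, 6))/E(47) = 0/77 = 0*(1/77) = 0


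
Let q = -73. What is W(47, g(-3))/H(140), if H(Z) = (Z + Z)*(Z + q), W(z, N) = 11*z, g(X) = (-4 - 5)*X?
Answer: 517/18760 ≈ 0.027559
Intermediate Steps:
g(X) = -9*X
H(Z) = 2*Z*(-73 + Z) (H(Z) = (Z + Z)*(Z - 73) = (2*Z)*(-73 + Z) = 2*Z*(-73 + Z))
W(47, g(-3))/H(140) = (11*47)/((2*140*(-73 + 140))) = 517/((2*140*67)) = 517/18760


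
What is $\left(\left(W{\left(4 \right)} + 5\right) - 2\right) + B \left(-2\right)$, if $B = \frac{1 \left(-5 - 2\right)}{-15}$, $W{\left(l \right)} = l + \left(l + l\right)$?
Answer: $\frac{211}{15} \approx 14.067$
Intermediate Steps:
$W{\left(l \right)} = 3 l$ ($W{\left(l \right)} = l + 2 l = 3 l$)
$B = \frac{7}{15}$ ($B = 1 \left(-7\right) \left(- \frac{1}{15}\right) = \left(-7\right) \left(- \frac{1}{15}\right) = \frac{7}{15} \approx 0.46667$)
$\left(\left(W{\left(4 \right)} + 5\right) - 2\right) + B \left(-2\right) = \left(\left(3 \cdot 4 + 5\right) - 2\right) + \frac{7}{15} \left(-2\right) = \left(\left(12 + 5\right) - 2\right) - \frac{14}{15} = \left(17 - 2\right) - \frac{14}{15} = 15 - \frac{14}{15} = \frac{211}{15}$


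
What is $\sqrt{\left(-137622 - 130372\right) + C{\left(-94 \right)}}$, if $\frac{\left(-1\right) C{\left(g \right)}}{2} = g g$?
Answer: $i \sqrt{285666} \approx 534.48 i$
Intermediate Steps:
$C{\left(g \right)} = - 2 g^{2}$ ($C{\left(g \right)} = - 2 g g = - 2 g^{2}$)
$\sqrt{\left(-137622 - 130372\right) + C{\left(-94 \right)}} = \sqrt{\left(-137622 - 130372\right) - 2 \left(-94\right)^{2}} = \sqrt{-267994 - 17672} = \sqrt{-285666} = i \sqrt{285666}$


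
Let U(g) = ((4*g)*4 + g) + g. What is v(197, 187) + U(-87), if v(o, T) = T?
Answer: -1379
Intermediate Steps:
U(g) = 18*g (U(g) = (16*g + g) + g = 17*g + g = 18*g)
v(197, 187) + U(-87) = 187 + 18*(-87) = 187 - 1566 = -1379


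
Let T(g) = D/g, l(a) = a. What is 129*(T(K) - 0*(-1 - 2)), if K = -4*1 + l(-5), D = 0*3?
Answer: 0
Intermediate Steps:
D = 0
K = -9 (K = -4*1 - 5 = -4 - 5 = -9)
T(g) = 0 (T(g) = 0/g = 0)
129*(T(K) - 0*(-1 - 2)) = 129*(0 - 0*(-1 - 2)) = 129*(0 - 0*(-3)) = 129*(0 - 1*0) = 129*(0 + 0) = 129*0 = 0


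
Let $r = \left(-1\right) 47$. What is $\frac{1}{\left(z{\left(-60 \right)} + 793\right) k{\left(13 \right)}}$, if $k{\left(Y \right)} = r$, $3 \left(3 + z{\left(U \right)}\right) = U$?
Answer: $- \frac{1}{36190} \approx -2.7632 \cdot 10^{-5}$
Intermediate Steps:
$z{\left(U \right)} = -3 + \frac{U}{3}$
$r = -47$
$k{\left(Y \right)} = -47$
$\frac{1}{\left(z{\left(-60 \right)} + 793\right) k{\left(13 \right)}} = \frac{1}{\left(\left(-3 + \frac{1}{3} \left(-60\right)\right) + 793\right) \left(-47\right)} = \frac{1}{\left(-3 - 20\right) + 793} \left(- \frac{1}{47}\right) = \frac{1}{-23 + 793} \left(- \frac{1}{47}\right) = \frac{1}{770} \left(- \frac{1}{47}\right) = - \frac{1}{36190}$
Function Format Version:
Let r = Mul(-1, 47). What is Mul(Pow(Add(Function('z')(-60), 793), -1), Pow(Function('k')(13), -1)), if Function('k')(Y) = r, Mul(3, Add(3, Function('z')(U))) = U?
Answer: Rational(-1, 36190) ≈ -2.7632e-5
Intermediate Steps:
Function('z')(U) = Add(-3, Mul(Rational(1, 3), U))
r = -47
Function('k')(Y) = -47
Mul(Pow(Add(Function('z')(-60), 793), -1), Pow(Function('k')(13), -1)) = Mul(Pow(Add(Add(-3, Mul(Rational(1, 3), -60)), 793), -1), Pow(-47, -1)) = Mul(Pow(Add(Add(-3, -20), 793), -1), Rational(-1, 47)) = Mul(Pow(Add(-23, 793), -1), Rational(-1, 47)) = Mul(Pow(770, -1), Rational(-1, 47)) = Mul(Rational(1, 770), Rational(-1, 47)) = Rational(-1, 36190)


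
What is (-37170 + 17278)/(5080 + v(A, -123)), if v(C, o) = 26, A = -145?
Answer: -9946/2553 ≈ -3.8958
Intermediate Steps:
(-37170 + 17278)/(5080 + v(A, -123)) = (-37170 + 17278)/(5080 + 26) = -19892/5106 = -19892*1/5106 = -9946/2553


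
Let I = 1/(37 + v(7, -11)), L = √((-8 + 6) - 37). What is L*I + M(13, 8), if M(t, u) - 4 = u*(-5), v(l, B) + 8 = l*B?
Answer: -36 - I*√39/48 ≈ -36.0 - 0.1301*I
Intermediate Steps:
v(l, B) = -8 + B*l (v(l, B) = -8 + l*B = -8 + B*l)
M(t, u) = 4 - 5*u (M(t, u) = 4 + u*(-5) = 4 - 5*u)
L = I*√39 (L = √(-2 - 37) = √(-39) = I*√39 ≈ 6.245*I)
I = -1/48 (I = 1/(37 + (-8 - 11*7)) = 1/(37 + (-8 - 77)) = 1/(37 - 85) = 1/(-48) = -1/48 ≈ -0.020833)
L*I + M(13, 8) = (I*√39)*(-1/48) + (4 - 5*8) = -I*√39/48 + (4 - 40) = -I*√39/48 - 36 = -36 - I*√39/48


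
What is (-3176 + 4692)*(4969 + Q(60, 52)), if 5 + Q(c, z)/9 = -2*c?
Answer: 5827504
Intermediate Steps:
Q(c, z) = -45 - 18*c (Q(c, z) = -45 + 9*(-2*c) = -45 - 18*c)
(-3176 + 4692)*(4969 + Q(60, 52)) = (-3176 + 4692)*(4969 + (-45 - 18*60)) = 1516*(4969 + (-45 - 1080)) = 1516*(4969 - 1125) = 1516*3844 = 5827504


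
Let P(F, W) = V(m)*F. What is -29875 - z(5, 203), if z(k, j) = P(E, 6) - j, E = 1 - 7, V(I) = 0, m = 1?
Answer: -29672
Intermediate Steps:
E = -6
P(F, W) = 0 (P(F, W) = 0*F = 0)
z(k, j) = -j (z(k, j) = 0 - j = -j)
-29875 - z(5, 203) = -29875 - (-1)*203 = -29875 - 1*(-203) = -29875 + 203 = -29672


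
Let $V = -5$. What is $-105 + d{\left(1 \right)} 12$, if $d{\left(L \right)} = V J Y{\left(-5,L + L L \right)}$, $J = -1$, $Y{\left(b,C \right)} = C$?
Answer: $15$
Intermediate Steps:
$d{\left(L \right)} = 5 L + 5 L^{2}$ ($d{\left(L \right)} = \left(-5\right) \left(-1\right) \left(L + L L\right) = 5 \left(L + L^{2}\right) = 5 L + 5 L^{2}$)
$-105 + d{\left(1 \right)} 12 = -105 + 5 \cdot 1 \left(1 + 1\right) 12 = -105 + 5 \cdot 1 \cdot 2 \cdot 12 = -105 + 10 \cdot 12 = -105 + 120 = 15$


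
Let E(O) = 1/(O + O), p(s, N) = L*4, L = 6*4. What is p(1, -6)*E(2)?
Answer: 24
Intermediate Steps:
L = 24
p(s, N) = 96 (p(s, N) = 24*4 = 96)
E(O) = 1/(2*O)
p(1, -6)*E(2) = 96*((½)/2) = 96*((½)*(½)) = 96*(¼) = 24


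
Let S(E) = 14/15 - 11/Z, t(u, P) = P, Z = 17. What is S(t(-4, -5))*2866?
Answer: 209218/255 ≈ 820.46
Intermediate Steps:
S(E) = 73/255 (S(E) = 14/15 - 11/17 = 73/255)
S(t(-4, -5))*2866 = (73/255)*2866 = 209218/255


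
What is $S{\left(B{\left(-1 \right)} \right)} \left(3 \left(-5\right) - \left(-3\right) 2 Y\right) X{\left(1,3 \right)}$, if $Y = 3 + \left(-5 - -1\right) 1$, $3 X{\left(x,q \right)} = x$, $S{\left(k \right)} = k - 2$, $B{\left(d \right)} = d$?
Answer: $21$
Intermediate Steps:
$S{\left(k \right)} = -2 + k$
$X{\left(x,q \right)} = \frac{x}{3}$
$Y = -1$ ($Y = 3 + \left(-5 + 1\right) 1 = 3 - 4 = -1$)
$S{\left(B{\left(-1 \right)} \right)} \left(3 \left(-5\right) - \left(-3\right) 2 Y\right) X{\left(1,3 \right)} = \left(-2 - 1\right) \left(3 \left(-5\right) - \left(-3\right) 2 \left(-1\right)\right) \frac{1}{3} \cdot 1 = - 3 \left(-15 - \left(-6\right) \left(-1\right)\right) \frac{1}{3} = - 3 \left(-15 - 6\right) \frac{1}{3} = \left(-3\right) \left(-21\right) \frac{1}{3} = 63 \cdot \frac{1}{3} = 21$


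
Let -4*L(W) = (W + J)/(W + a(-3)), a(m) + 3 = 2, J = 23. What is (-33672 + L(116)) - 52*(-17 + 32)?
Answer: -15848059/460 ≈ -34452.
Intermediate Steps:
a(m) = -1 (a(m) = -3 + 2 = -1)
L(W) = -(23 + W)/(4*(-1 + W)) (L(W) = -(W + 23)/(4*(W - 1)) = -(23 + W)/(4*(-1 + W)))
(-33672 + L(116)) - 52*(-17 + 32) = (-33672 + (-23 - 1*116)/(4*(-1 + 116))) - 52*(-17 + 32) = (-33672 + (1/4)*(-23 - 116)/115) - 52*15 = (-33672 + (1/4)*(1/115)*(-139)) - 780 = (-33672 - 139/460) - 780 = -15489259/460 - 780 = -15848059/460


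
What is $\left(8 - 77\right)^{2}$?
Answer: $4761$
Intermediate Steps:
$\left(8 - 77\right)^{2} = \left(-69\right)^{2} = 4761$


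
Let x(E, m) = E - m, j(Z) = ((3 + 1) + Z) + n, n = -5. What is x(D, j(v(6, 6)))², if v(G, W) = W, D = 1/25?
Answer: 15376/625 ≈ 24.602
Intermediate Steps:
D = 1/25 ≈ 0.040000
j(Z) = -1 + Z (j(Z) = ((3 + 1) + Z) - 5 = (4 + Z) - 5 = -1 + Z)
x(D, j(v(6, 6)))² = (1/25 - (-1 + 6))² = (1/25 - 1*5)² = (1/25 - 5)² = (-124/25)² = 15376/625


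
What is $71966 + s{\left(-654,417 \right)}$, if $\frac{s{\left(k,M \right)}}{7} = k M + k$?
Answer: $-1841638$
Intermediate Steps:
$s{\left(k,M \right)} = 7 k + 7 M k$ ($s{\left(k,M \right)} = 7 \left(k M + k\right) = 7 \left(M k + k\right) = 7 \left(k + M k\right) = 7 k + 7 M k$)
$71966 + s{\left(-654,417 \right)} = 71966 + 7 \left(-654\right) \left(1 + 417\right) = 71966 + 7 \left(-654\right) 418 = 71966 - 1913604 = -1841638$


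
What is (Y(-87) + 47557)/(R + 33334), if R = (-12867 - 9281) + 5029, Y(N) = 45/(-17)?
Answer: 808424/275655 ≈ 2.9327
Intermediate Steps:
Y(N) = -45/17 (Y(N) = 45*(-1/17) = -45/17)
R = -17119 (R = -22148 + 5029 = -17119)
(Y(-87) + 47557)/(R + 33334) = (-45/17 + 47557)/(-17119 + 33334) = (808424/17)/16215 = (808424/17)*(1/16215) = 808424/275655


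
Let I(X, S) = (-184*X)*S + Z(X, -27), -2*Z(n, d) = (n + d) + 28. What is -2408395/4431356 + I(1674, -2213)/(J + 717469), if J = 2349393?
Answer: 753299238527527/3397589331218 ≈ 221.72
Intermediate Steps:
Z(n, d) = -14 - d/2 - n/2 (Z(n, d) = -((n + d) + 28)/2 = -((d + n) + 28)/2 = -(28 + d + n)/2 = -14 - d/2 - n/2)
I(X, S) = -½ - X/2 - 184*S*X (I(X, S) = (-184*X)*S + (-14 - ½*(-27) - X/2) = -184*S*X + (-14 + 27/2 - X/2) = -184*S*X + (-½ - X/2) = -½ - X/2 - 184*S*X)
-2408395/4431356 + I(1674, -2213)/(J + 717469) = -2408395/4431356 + (-½ - ½*1674 - 184*(-2213)*1674)/(2349393 + 717469) = -2408395*1/4431356 + (-½ - 837 + 681639408)/3066862 = -2408395/4431356 + (1363277141/2)*(1/3066862) = -2408395/4431356 + 1363277141/6133724 = 753299238527527/3397589331218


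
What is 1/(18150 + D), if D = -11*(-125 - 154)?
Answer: 1/21219 ≈ 4.7128e-5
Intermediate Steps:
D = 3069 (D = -11*(-279) = 3069)
1/(18150 + D) = 1/(18150 + 3069) = 1/21219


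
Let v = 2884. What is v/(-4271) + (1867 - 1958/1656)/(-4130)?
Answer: -16460496847/14605282440 ≈ -1.1270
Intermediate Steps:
v/(-4271) + (1867 - 1958/1656)/(-4130) = 2884/(-4271) + (1867 - 1958/1656)/(-4130) = 2884*(-1/4271) + (1867 - 1958*1/1656)*(-1/4130) = -2884/4271 + (1867 - 979/828)*(-1/4130) = -2884/4271 + (1544897/828)*(-1/4130) = -2884/4271 - 1544897/3419640 = -16460496847/14605282440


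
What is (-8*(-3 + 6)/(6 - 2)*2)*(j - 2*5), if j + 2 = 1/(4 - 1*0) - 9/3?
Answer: 177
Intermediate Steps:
j = -19/4 (j = -2 + (1/(4 - 1*0) - 9/3) = -2 + (1/(4 + 0) - 9*⅓) = -2 + (1/4 - 3) = -2 + (1*(¼) - 3) = -2 + (¼ - 3) = -2 - 11/4 = -19/4 ≈ -4.7500)
(-8*(-3 + 6)/(6 - 2)*2)*(j - 2*5) = (-8*(-3 + 6)/(6 - 2)*2)*(-19/4 - 2*5) = (-8*3/4*2)*(-19/4 - 1*10) = (-8*3*(¼)*2)*(-19/4 - 10) = -6*2*(-59/4) = -8*3/2*(-59/4) = -12*(-59/4) = 177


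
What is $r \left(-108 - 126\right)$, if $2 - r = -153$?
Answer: $-36270$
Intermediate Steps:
$r = 155$ ($r = 2 - -153 = 2 + 153 = 155$)
$r \left(-108 - 126\right) = 155 \left(-108 - 126\right) = 155 \left(-234\right) = -36270$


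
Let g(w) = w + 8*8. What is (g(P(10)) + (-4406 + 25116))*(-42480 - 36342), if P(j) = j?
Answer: -1638236448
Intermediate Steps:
g(w) = 64 + w (g(w) = w + 64 = 64 + w)
(g(P(10)) + (-4406 + 25116))*(-42480 - 36342) = ((64 + 10) + (-4406 + 25116))*(-42480 - 36342) = (74 + 20710)*(-78822) = 20784*(-78822) = -1638236448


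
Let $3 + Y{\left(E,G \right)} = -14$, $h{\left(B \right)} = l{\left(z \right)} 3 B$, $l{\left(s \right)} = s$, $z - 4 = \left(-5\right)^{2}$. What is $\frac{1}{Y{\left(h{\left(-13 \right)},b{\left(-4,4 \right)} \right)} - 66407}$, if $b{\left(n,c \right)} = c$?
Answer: $- \frac{1}{66424} \approx -1.5055 \cdot 10^{-5}$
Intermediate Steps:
$z = 29$ ($z = 4 + \left(-5\right)^{2} = 4 + 25 = 29$)
$h{\left(B \right)} = 87 B$ ($h{\left(B \right)} = 29 \cdot 3 B = 87 B$)
$Y{\left(E,G \right)} = -17$ ($Y{\left(E,G \right)} = -3 - 14 = -17$)
$\frac{1}{Y{\left(h{\left(-13 \right)},b{\left(-4,4 \right)} \right)} - 66407} = \frac{1}{-17 - 66407} = \frac{1}{-66424} = - \frac{1}{66424}$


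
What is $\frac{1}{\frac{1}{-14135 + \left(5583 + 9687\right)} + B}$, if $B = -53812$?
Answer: $- \frac{1135}{61076619} \approx -1.8583 \cdot 10^{-5}$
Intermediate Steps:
$\frac{1}{\frac{1}{-14135 + \left(5583 + 9687\right)} + B} = \frac{1}{\frac{1}{-14135 + \left(5583 + 9687\right)} - 53812} = \frac{1}{\frac{1}{-14135 + 15270} - 53812} = \frac{1}{\frac{1}{1135} - 53812} = \frac{1}{- \frac{61076619}{1135}} = - \frac{1135}{61076619}$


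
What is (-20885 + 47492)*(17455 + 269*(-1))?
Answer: 457267902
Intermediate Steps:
(-20885 + 47492)*(17455 + 269*(-1)) = 26607*(17455 - 269) = 26607*17186 = 457267902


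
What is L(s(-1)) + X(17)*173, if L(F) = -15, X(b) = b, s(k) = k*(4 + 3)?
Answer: 2926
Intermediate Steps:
s(k) = 7*k (s(k) = k*7 = 7*k)
L(s(-1)) + X(17)*173 = -15 + 17*173 = -15 + 2941 = 2926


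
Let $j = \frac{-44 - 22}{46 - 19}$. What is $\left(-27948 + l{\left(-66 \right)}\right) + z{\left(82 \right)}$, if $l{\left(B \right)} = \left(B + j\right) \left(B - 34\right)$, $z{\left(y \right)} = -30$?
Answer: $- \frac{190202}{9} \approx -21134.0$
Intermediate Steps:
$j = - \frac{22}{9}$ ($j = - \frac{66}{27} = \left(-66\right) \frac{1}{27} = - \frac{22}{9} \approx -2.4444$)
$l{\left(B \right)} = \left(-34 + B\right) \left(- \frac{22}{9} + B\right)$ ($l{\left(B \right)} = \left(B - \frac{22}{9}\right) \left(B - 34\right) = \left(- \frac{22}{9} + B\right) \left(-34 + B\right) = \left(-34 + B\right) \left(- \frac{22}{9} + B\right)$)
$\left(-27948 + l{\left(-66 \right)}\right) + z{\left(82 \right)} = \left(-27948 + \left(\frac{748}{9} + \left(-66\right)^{2} - - \frac{7216}{3}\right)\right) - 30 = \left(-27948 + \left(\frac{748}{9} + 4356 + \frac{7216}{3}\right)\right) - 30 = \left(-27948 + \frac{61600}{9}\right) - 30 = - \frac{189932}{9} - 30 = - \frac{190202}{9}$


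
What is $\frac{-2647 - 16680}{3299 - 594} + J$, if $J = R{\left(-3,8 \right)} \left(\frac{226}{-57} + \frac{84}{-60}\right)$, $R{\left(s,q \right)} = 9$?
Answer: $- \frac{569756}{10279} \approx -55.429$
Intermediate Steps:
$J = - \frac{4587}{95}$ ($J = 9 \left(\frac{226}{-57} + \frac{84}{-60}\right) = 9 \left(226 \left(- \frac{1}{57}\right) + 84 \left(- \frac{1}{60}\right)\right) = 9 \left(- \frac{226}{57} - \frac{7}{5}\right) = 9 \left(- \frac{1529}{285}\right) = - \frac{4587}{95} \approx -48.284$)
$\frac{-2647 - 16680}{3299 - 594} + J = \frac{-2647 - 16680}{3299 - 594} - \frac{4587}{95} = - \frac{19327}{2705} - \frac{4587}{95} = - \frac{569756}{10279}$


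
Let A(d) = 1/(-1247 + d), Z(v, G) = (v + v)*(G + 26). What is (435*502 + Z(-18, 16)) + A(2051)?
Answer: 174353833/804 ≈ 2.1686e+5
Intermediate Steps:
Z(v, G) = 2*v*(26 + G) (Z(v, G) = (2*v)*(26 + G) = 2*v*(26 + G))
(435*502 + Z(-18, 16)) + A(2051) = (435*502 + 2*(-18)*(26 + 16)) + 1/(-1247 + 2051) = (218370 + 2*(-18)*42) + 1/804 = (218370 - 1512) + 1/804 = 216858 + 1/804 = 174353833/804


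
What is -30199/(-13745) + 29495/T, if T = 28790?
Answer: 254967597/79143710 ≈ 3.2216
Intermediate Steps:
-30199/(-13745) + 29495/T = -30199/(-13745) + 29495/28790 = -30199*(-1/13745) + 29495*(1/28790) = 30199/13745 + 5899/5758 = 254967597/79143710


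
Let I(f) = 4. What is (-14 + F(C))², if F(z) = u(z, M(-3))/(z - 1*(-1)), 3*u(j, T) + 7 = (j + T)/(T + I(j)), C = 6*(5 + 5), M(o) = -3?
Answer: 6310144/33489 ≈ 188.42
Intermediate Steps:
C = 60 (C = 6*10 = 60)
u(j, T) = -7/3 + (T + j)/(3*(4 + T)) (u(j, T) = -7/3 + ((j + T)/(T + 4))/3 = -7/3 + ((T + j)/(4 + T))/3 = -7/3 + (T + j)/(3*(4 + T)))
F(z) = (-10/3 + z/3)/(1 + z) (F(z) = ((-28 + z - 6*(-3))/(3*(4 - 3)))/(z - 1*(-1)) = ((⅓)*(-28 + z + 18)/1)/(z + 1) = ((⅓)*1*(-10 + z))/(1 + z) = (-10/3 + z/3)/(1 + z))
(-14 + F(C))² = (-14 + (-10 + 60)/(3*(1 + 60)))² = (-14 + (⅓)*50/61)² = (-14 + (⅓)*(1/61)*50)² = (-14 + 50/183)² = (-2512/183)² = 6310144/33489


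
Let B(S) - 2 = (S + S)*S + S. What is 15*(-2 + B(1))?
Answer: 45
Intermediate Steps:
B(S) = 2 + S + 2*S² (B(S) = 2 + ((S + S)*S + S) = 2 + ((2*S)*S + S) = 2 + (2*S² + S) = 2 + (S + 2*S²) = 2 + S + 2*S²)
15*(-2 + B(1)) = 15*(-2 + (2 + 1 + 2*1²)) = 15*(-2 + (2 + 1 + 2*1)) = 15*(-2 + (2 + 1 + 2)) = 15*(-2 + 5) = 15*3 = 45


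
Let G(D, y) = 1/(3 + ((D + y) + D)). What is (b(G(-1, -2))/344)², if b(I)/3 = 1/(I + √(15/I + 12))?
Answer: 9/(118336*(1 - I*√3)²) ≈ -9.5068e-6 + 1.6466e-5*I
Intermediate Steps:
G(D, y) = 1/(3 + y + 2*D) (G(D, y) = 1/(3 + (y + 2*D)) = 1/(3 + y + 2*D))
b(I) = 3/(I + √(12 + 15/I)) (b(I) = 3/(I + √(15/I + 12)) = 3/(I + √(12 + 15/I)))
(b(G(-1, -2))/344)² = ((3/(1/(3 - 2 + 2*(-1)) + √3*√(4 + 5/(1/(3 - 2 + 2*(-1))))))/344)² = ((3/(1/(3 - 2 - 2) + √3*√(4 + 5/(1/(3 - 2 - 2)))))*(1/344))² = ((3/(1/(-1) + √3*√(4 + 5/(1/(-1)))))*(1/344))² = ((3/(-1 + √3*√(4 + 5/(-1))))*(1/344))² = ((3/(-1 + √3*√(4 + 5*(-1))))*(1/344))² = ((3/(-1 + √3*√(4 - 5)))*(1/344))² = ((3/(-1 + √3*√(-1)))*(1/344))² = ((3/(-1 + √3*I))*(1/344))² = ((3/(-1 + I*√3))*(1/344))² = (3/(344*(-1 + I*√3)))² = 9/(118336*(-1 + I*√3)²)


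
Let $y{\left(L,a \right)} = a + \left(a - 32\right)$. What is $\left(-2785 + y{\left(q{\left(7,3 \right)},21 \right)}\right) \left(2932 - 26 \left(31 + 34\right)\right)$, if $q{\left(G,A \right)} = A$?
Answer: $-3446550$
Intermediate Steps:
$y{\left(L,a \right)} = -32 + 2 a$ ($y{\left(L,a \right)} = a + \left(a - 32\right) = a + \left(-32 + a\right) = -32 + 2 a$)
$\left(-2785 + y{\left(q{\left(7,3 \right)},21 \right)}\right) \left(2932 - 26 \left(31 + 34\right)\right) = \left(-2785 + \left(-32 + 2 \cdot 21\right)\right) \left(2932 - 26 \left(31 + 34\right)\right) = \left(-2785 + \left(-32 + 42\right)\right) \left(2932 - 1690\right) = \left(-2785 + 10\right) \left(2932 - 1690\right) = \left(-2775\right) 1242 = -3446550$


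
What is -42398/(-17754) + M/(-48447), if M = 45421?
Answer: 207941912/143354673 ≈ 1.4505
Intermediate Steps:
-42398/(-17754) + M/(-48447) = -42398/(-17754) + 45421/(-48447) = -42398*(-1/17754) + 45421*(-1/48447) = 21199/8877 - 45421/48447 = 207941912/143354673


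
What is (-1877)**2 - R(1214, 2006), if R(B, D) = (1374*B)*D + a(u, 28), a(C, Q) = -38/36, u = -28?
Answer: -60166027547/18 ≈ -3.3426e+9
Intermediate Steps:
a(C, Q) = -19/18 (a(C, Q) = -38*1/36 = -19/18)
R(B, D) = -19/18 + 1374*B*D (R(B, D) = (1374*B)*D - 19/18 = 1374*B*D - 19/18 = -19/18 + 1374*B*D)
(-1877)**2 - R(1214, 2006) = (-1877)**2 - (-19/18 + 1374*1214*2006) = 3523129 - (-19/18 + 3346080216) = 3523129 - 1*60229443869/18 = 3523129 - 60229443869/18 = -60166027547/18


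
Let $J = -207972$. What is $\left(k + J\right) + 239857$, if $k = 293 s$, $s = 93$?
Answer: $59134$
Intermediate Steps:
$k = 27249$ ($k = 293 \cdot 93 = 27249$)
$\left(k + J\right) + 239857 = \left(27249 - 207972\right) + 239857 = -180723 + 239857 = 59134$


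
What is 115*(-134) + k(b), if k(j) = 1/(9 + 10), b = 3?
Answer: -292789/19 ≈ -15410.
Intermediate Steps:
k(j) = 1/19
115*(-134) + k(b) = 115*(-134) + 1/19 = -15410 + 1/19 = -292789/19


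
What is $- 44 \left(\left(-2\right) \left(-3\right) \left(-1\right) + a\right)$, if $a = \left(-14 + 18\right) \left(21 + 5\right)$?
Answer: $-4312$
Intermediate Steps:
$a = 104$ ($a = 4 \cdot 26 = 104$)
$- 44 \left(\left(-2\right) \left(-3\right) \left(-1\right) + a\right) = - 44 \left(\left(-2\right) \left(-3\right) \left(-1\right) + 104\right) = - 44 \left(6 \left(-1\right) + 104\right) = - 44 \left(-6 + 104\right) = \left(-44\right) 98 = -4312$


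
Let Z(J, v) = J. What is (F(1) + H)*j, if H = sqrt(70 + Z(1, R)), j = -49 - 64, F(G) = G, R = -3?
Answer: -113 - 113*sqrt(71) ≈ -1065.2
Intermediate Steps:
j = -113
H = sqrt(71) (H = sqrt(70 + 1) = sqrt(71) ≈ 8.4261)
(F(1) + H)*j = (1 + sqrt(71))*(-113) = -113 - 113*sqrt(71)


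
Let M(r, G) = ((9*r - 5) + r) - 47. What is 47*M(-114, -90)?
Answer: -56024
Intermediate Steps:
M(r, G) = -52 + 10*r (M(r, G) = ((-5 + 9*r) + r) - 47 = (-5 + 10*r) - 47 = -52 + 10*r)
47*M(-114, -90) = 47*(-52 + 10*(-114)) = 47*(-52 - 1140) = 47*(-1192) = -56024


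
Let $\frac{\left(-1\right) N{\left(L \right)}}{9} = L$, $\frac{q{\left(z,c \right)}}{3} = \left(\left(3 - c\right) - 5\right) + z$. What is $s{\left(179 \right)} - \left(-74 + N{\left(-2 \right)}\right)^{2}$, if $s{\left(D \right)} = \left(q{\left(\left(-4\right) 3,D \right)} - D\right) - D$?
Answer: $-4073$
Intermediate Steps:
$q{\left(z,c \right)} = -6 - 3 c + 3 z$ ($q{\left(z,c \right)} = 3 \left(\left(\left(3 - c\right) - 5\right) + z\right) = 3 \left(\left(-2 - c\right) + z\right) = 3 \left(-2 + z - c\right) = -6 - 3 c + 3 z$)
$N{\left(L \right)} = - 9 L$
$s{\left(D \right)} = -42 - 5 D$ ($s{\left(D \right)} = \left(\left(-6 - 3 D + 3 \left(\left(-4\right) 3\right)\right) - D\right) - D = \left(\left(-6 - 3 D + 3 \left(-12\right)\right) - D\right) - D = \left(\left(-6 - 3 D - 36\right) - D\right) - D = \left(\left(-42 - 3 D\right) - D\right) - D = \left(-42 - 4 D\right) - D = -42 - 5 D$)
$s{\left(179 \right)} - \left(-74 + N{\left(-2 \right)}\right)^{2} = \left(-42 - 895\right) - \left(-74 - -18\right)^{2} = \left(-42 - 895\right) - \left(-74 + 18\right)^{2} = -937 - \left(-56\right)^{2} = -937 - 3136 = -4073$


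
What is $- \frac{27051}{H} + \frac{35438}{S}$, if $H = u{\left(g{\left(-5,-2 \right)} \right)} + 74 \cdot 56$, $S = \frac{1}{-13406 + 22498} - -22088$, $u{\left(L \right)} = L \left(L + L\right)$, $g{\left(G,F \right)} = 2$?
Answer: $- \frac{1364902904985}{277940550248} \approx -4.9108$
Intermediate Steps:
$u{\left(L \right)} = 2 L^{2}$ ($u{\left(L \right)} = L 2 L = 2 L^{2}$)
$S = \frac{200824097}{9092}$ ($S = \frac{1}{9092} + 22088 = \frac{200824097}{9092} \approx 22088.0$)
$H = 4152$ ($H = 2 \cdot 2^{2} + 74 \cdot 56 = 2 \cdot 4 + 4144 = 8 + 4144 = 4152$)
$- \frac{27051}{H} + \frac{35438}{S} = - \frac{27051}{4152} + \frac{35438}{\frac{200824097}{9092}} = \left(-27051\right) \frac{1}{4152} + 35438 \cdot \frac{9092}{200824097} = - \frac{9017}{1384} + \frac{322202296}{200824097} = - \frac{1364902904985}{277940550248}$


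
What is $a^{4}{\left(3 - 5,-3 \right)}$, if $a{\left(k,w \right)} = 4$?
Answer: $256$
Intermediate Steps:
$a^{4}{\left(3 - 5,-3 \right)} = 4^{4} = 256$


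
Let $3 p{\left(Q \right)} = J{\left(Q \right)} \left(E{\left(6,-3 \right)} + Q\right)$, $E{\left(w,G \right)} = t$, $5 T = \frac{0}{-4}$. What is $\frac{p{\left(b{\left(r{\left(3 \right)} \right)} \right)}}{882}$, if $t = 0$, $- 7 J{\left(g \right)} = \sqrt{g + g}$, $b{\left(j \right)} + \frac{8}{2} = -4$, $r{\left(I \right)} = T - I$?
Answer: $\frac{16 i}{9261} \approx 0.0017277 i$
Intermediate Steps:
$T = 0$ ($T = \frac{0 \frac{1}{-4}}{5} = \frac{0 \left(- \frac{1}{4}\right)}{5} = \frac{1}{5} \cdot 0 = 0$)
$r{\left(I \right)} = - I$ ($r{\left(I \right)} = 0 - I = - I$)
$b{\left(j \right)} = -8$ ($b{\left(j \right)} = -4 - 4 = -8$)
$J{\left(g \right)} = - \frac{\sqrt{2} \sqrt{g}}{7}$ ($J{\left(g \right)} = - \frac{\sqrt{g + g}}{7} = - \frac{\sqrt{2 g}}{7} = - \frac{\sqrt{2} \sqrt{g}}{7}$)
$E{\left(w,G \right)} = 0$
$p{\left(Q \right)} = - \frac{\sqrt{2} Q^{\frac{3}{2}}}{21}$ ($p{\left(Q \right)} = \frac{- \frac{\sqrt{2} \sqrt{Q}}{7} \left(0 + Q\right)}{3} = \frac{- \frac{\sqrt{2} \sqrt{Q}}{7} Q}{3} = \frac{\left(- \frac{1}{7}\right) \sqrt{2} Q^{\frac{3}{2}}}{3} = - \frac{\sqrt{2} Q^{\frac{3}{2}}}{21}$)
$\frac{p{\left(b{\left(r{\left(3 \right)} \right)} \right)}}{882} = \frac{\left(- \frac{1}{21}\right) \sqrt{2} \left(-8\right)^{\frac{3}{2}}}{882} = - \frac{\sqrt{2} \left(- 16 i \sqrt{2}\right)}{21} \cdot \frac{1}{882} = \frac{32 i}{21} \cdot \frac{1}{882} = \frac{16 i}{9261}$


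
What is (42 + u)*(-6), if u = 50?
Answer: -552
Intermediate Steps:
(42 + u)*(-6) = (42 + 50)*(-6) = 92*(-6) = -552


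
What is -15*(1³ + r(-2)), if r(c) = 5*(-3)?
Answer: 210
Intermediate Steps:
r(c) = -15
-15*(1³ + r(-2)) = -15*(1³ - 15) = -15*(1 - 15) = -15*(-14) = 210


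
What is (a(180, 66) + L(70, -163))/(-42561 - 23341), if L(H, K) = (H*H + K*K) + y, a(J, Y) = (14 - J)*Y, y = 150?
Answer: -20663/65902 ≈ -0.31354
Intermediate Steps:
a(J, Y) = Y*(14 - J)
L(H, K) = 150 + H² + K² (L(H, K) = (H*H + K*K) + 150 = (H² + K²) + 150 = 150 + H² + K²)
(a(180, 66) + L(70, -163))/(-42561 - 23341) = (66*(14 - 1*180) + (150 + 70² + (-163)²))/(-42561 - 23341) = (66*(14 - 180) + (150 + 4900 + 26569))/(-65902) = (66*(-166) + 31619)*(-1/65902) = (-10956 + 31619)*(-1/65902) = 20663*(-1/65902) = -20663/65902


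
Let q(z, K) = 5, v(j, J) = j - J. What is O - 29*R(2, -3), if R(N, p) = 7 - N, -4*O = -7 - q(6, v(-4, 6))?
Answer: -142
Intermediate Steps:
O = 3 (O = -(-7 - 1*5)/4 = -(-7 - 5)/4 = -¼*(-12) = 3)
O - 29*R(2, -3) = 3 - 29*(7 - 1*2) = 3 - 29*(7 - 2) = 3 - 29*5 = 3 - 145 = -142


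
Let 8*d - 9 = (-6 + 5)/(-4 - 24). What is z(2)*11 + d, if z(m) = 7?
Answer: 17501/224 ≈ 78.130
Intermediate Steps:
d = 253/224 (d = 9/8 + ((-6 + 5)/(-4 - 24))/8 = 9/8 + (-1/(-28))/8 = 9/8 + (-1*(-1/28))/8 = 9/8 + (1/8)*(1/28) = 9/8 + 1/224 = 253/224 ≈ 1.1295)
z(2)*11 + d = 7*11 + 253/224 = 77 + 253/224 = 17501/224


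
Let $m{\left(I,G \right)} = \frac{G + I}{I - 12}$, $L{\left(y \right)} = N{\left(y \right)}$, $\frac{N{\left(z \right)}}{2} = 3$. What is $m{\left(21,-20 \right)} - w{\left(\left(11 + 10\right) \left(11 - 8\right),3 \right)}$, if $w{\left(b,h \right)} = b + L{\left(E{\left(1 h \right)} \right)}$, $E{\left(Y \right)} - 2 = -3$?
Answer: $- \frac{620}{9} \approx -68.889$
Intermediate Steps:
$N{\left(z \right)} = 6$ ($N{\left(z \right)} = 2 \cdot 3 = 6$)
$E{\left(Y \right)} = -1$ ($E{\left(Y \right)} = 2 - 3 = -1$)
$L{\left(y \right)} = 6$
$m{\left(I,G \right)} = \frac{G + I}{-12 + I}$
$w{\left(b,h \right)} = 6 + b$ ($w{\left(b,h \right)} = b + 6 = 6 + b$)
$m{\left(21,-20 \right)} - w{\left(\left(11 + 10\right) \left(11 - 8\right),3 \right)} = \frac{-20 + 21}{-12 + 21} - \left(6 + \left(11 + 10\right) \left(11 - 8\right)\right) = \frac{1}{9} \cdot 1 - \left(6 + 21 \cdot 3\right) = \frac{1}{9} \cdot 1 - \left(6 + 63\right) = \frac{1}{9} - 69 = - \frac{620}{9}$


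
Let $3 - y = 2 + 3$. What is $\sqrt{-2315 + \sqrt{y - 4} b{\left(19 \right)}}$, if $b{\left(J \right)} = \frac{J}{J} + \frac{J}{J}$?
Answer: $\sqrt{-2315 + 2 i \sqrt{6}} \approx 0.0509 + 48.115 i$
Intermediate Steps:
$y = -2$ ($y = 3 - \left(2 + 3\right) = 3 - 5 = -2$)
$b{\left(J \right)} = 2$ ($b{\left(J \right)} = 1 + 1 = 2$)
$\sqrt{-2315 + \sqrt{y - 4} b{\left(19 \right)}} = \sqrt{-2315 + \sqrt{-2 - 4} \cdot 2} = \sqrt{-2315 + \sqrt{-6} \cdot 2} = \sqrt{-2315 + i \sqrt{6} \cdot 2} = \sqrt{-2315 + 2 i \sqrt{6}}$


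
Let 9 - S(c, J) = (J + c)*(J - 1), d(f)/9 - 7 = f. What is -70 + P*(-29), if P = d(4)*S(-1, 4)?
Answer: -70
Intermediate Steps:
d(f) = 63 + 9*f
S(c, J) = 9 - (-1 + J)*(J + c) (S(c, J) = 9 - (J + c)*(J - 1) = 9 - (J + c)*(-1 + J) = 9 - (-1 + J)*(J + c))
P = 0 (P = (63 + 9*4)*(9 + 4 - 1 - 1*4**2 - 1*4*(-1)) = (63 + 36)*(9 + 4 - 1 - 1*16 + 4) = 99*(9 + 4 - 1 - 16 + 4) = 99*0 = 0)
-70 + P*(-29) = -70 + 0*(-29) = -70 + 0 = -70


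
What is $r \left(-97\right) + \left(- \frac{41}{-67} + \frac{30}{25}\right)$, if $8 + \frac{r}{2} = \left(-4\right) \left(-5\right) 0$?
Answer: $\frac{520527}{335} \approx 1553.8$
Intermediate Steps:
$r = -16$ ($r = -16 + 2 \left(-4\right) \left(-5\right) 0 = -16 + 2 \cdot 20 \cdot 0 = -16 + 2 \cdot 0 = -16 + 0 = -16$)
$r \left(-97\right) + \left(- \frac{41}{-67} + \frac{30}{25}\right) = \left(-16\right) \left(-97\right) + \left(- \frac{41}{-67} + \frac{30}{25}\right) = 1552 + \left(\left(-41\right) \left(- \frac{1}{67}\right) + 30 \cdot \frac{1}{25}\right) = 1552 + \left(\frac{41}{67} + \frac{6}{5}\right) = 1552 + \frac{607}{335} = \frac{520527}{335}$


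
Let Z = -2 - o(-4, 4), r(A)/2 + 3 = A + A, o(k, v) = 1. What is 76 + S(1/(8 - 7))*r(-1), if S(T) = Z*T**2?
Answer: 106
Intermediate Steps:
r(A) = -6 + 4*A (r(A) = -6 + 2*(A + A) = -6 + 2*(2*A) = -6 + 4*A)
Z = -3 (Z = -2 - 1*1 = -2 - 1 = -3)
S(T) = -3*T**2
76 + S(1/(8 - 7))*r(-1) = 76 + (-3/(8 - 7)**2)*(-6 + 4*(-1)) = 76 + (-3*(1/1)**2)*(-6 - 4) = 76 - 3*1**2*(-10) = 76 - 3*1*(-10) = 76 - 3*(-10) = 76 + 30 = 106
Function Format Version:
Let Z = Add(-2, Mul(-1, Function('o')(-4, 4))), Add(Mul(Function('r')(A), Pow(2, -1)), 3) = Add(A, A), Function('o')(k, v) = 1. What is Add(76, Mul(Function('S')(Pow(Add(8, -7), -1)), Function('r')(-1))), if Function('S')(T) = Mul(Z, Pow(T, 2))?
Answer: 106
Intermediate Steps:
Function('r')(A) = Add(-6, Mul(4, A)) (Function('r')(A) = Add(-6, Mul(2, Add(A, A))) = Add(-6, Mul(2, Mul(2, A))) = Add(-6, Mul(4, A)))
Z = -3 (Z = Add(-2, Mul(-1, 1)) = Add(-2, -1) = -3)
Function('S')(T) = Mul(-3, Pow(T, 2))
Add(76, Mul(Function('S')(Pow(Add(8, -7), -1)), Function('r')(-1))) = Add(76, Mul(Mul(-3, Pow(Pow(Add(8, -7), -1), 2)), Add(-6, Mul(4, -1)))) = Add(76, Mul(Mul(-3, Pow(Pow(1, -1), 2)), Add(-6, -4))) = Add(76, Mul(Mul(-3, Pow(1, 2)), -10)) = Add(76, Mul(Mul(-3, 1), -10)) = Add(76, Mul(-3, -10)) = Add(76, 30) = 106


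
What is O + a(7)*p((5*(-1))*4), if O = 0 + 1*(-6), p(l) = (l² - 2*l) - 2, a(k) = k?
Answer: 3060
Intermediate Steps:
p(l) = -2 + l² - 2*l
O = -6 (O = 0 - 6 = -6)
O + a(7)*p((5*(-1))*4) = -6 + 7*(-2 + ((5*(-1))*4)² - 2*5*(-1)*4) = -6 + 7*(-2 + (-5*4)² - (-10)*4) = -6 + 7*(-2 + (-20)² - 2*(-20)) = -6 + 7*(-2 + 400 + 40) = -6 + 7*438 = -6 + 3066 = 3060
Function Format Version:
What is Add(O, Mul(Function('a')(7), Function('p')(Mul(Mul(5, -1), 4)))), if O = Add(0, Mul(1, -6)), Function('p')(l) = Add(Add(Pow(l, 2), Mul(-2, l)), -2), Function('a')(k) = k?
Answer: 3060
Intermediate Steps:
Function('p')(l) = Add(-2, Pow(l, 2), Mul(-2, l))
O = -6 (O = Add(0, -6) = -6)
Add(O, Mul(Function('a')(7), Function('p')(Mul(Mul(5, -1), 4)))) = Add(-6, Mul(7, Add(-2, Pow(Mul(Mul(5, -1), 4), 2), Mul(-2, Mul(Mul(5, -1), 4))))) = Add(-6, Mul(7, Add(-2, Pow(Mul(-5, 4), 2), Mul(-2, Mul(-5, 4))))) = Add(-6, Mul(7, Add(-2, Pow(-20, 2), Mul(-2, -20)))) = Add(-6, Mul(7, Add(-2, 400, 40))) = Add(-6, Mul(7, 438)) = Add(-6, 3066) = 3060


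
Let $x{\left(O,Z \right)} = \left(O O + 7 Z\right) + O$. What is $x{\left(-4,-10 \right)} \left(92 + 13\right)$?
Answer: $-6090$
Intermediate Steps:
$x{\left(O,Z \right)} = O + O^{2} + 7 Z$ ($x{\left(O,Z \right)} = \left(O^{2} + 7 Z\right) + O = O + O^{2} + 7 Z$)
$x{\left(-4,-10 \right)} \left(92 + 13\right) = \left(-4 + \left(-4\right)^{2} + 7 \left(-10\right)\right) \left(92 + 13\right) = \left(-4 + 16 - 70\right) 105 = \left(-58\right) 105 = -6090$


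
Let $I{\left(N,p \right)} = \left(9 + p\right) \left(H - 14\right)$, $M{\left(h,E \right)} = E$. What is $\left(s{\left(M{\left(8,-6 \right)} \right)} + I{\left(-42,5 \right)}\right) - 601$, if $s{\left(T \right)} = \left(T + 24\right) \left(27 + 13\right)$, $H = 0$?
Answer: $-77$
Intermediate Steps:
$I{\left(N,p \right)} = -126 - 14 p$ ($I{\left(N,p \right)} = \left(9 + p\right) \left(0 - 14\right) = \left(9 + p\right) \left(-14\right) = -126 - 14 p$)
$s{\left(T \right)} = 960 + 40 T$ ($s{\left(T \right)} = \left(24 + T\right) 40 = 960 + 40 T$)
$\left(s{\left(M{\left(8,-6 \right)} \right)} + I{\left(-42,5 \right)}\right) - 601 = \left(\left(960 + 40 \left(-6\right)\right) - 196\right) - 601 = \left(\left(960 - 240\right) - 196\right) - 601 = \left(720 - 196\right) - 601 = 524 - 601 = -77$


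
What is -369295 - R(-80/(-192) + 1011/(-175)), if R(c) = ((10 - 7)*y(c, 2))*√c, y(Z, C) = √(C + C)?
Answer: -369295 - I*√236397/35 ≈ -3.693e+5 - 13.892*I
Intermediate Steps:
y(Z, C) = √2*√C (y(Z, C) = √(2*C) = √2*√C)
R(c) = 6*√c (R(c) = ((10 - 7)*(√2*√2))*√c = (3*2)*√c = 6*√c)
-369295 - R(-80/(-192) + 1011/(-175)) = -369295 - 6*√(-80/(-192) + 1011/(-175)) = -369295 - 6*√(-80*(-1/192) + 1011*(-1/175)) = -369295 - 6*√(5/12 - 1011/175) = -369295 - 6*√(-11257/2100) = -369295 - 6*I*√236397/210 = -369295 - I*√236397/35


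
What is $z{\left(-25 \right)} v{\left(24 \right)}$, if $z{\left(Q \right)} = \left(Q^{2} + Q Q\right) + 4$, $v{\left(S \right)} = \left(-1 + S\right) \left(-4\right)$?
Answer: $-115368$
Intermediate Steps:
$v{\left(S \right)} = 4 - 4 S$
$z{\left(Q \right)} = 4 + 2 Q^{2}$ ($z{\left(Q \right)} = \left(Q^{2} + Q^{2}\right) + 4 = 2 Q^{2} + 4 = 4 + 2 Q^{2}$)
$z{\left(-25 \right)} v{\left(24 \right)} = \left(4 + 2 \left(-25\right)^{2}\right) \left(4 - 96\right) = \left(4 + 2 \cdot 625\right) \left(4 - 96\right) = \left(4 + 1250\right) \left(-92\right) = 1254 \left(-92\right) = -115368$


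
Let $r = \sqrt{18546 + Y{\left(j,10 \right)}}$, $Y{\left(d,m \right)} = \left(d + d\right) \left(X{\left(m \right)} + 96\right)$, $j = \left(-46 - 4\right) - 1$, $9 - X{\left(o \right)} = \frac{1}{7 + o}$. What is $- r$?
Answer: $- \sqrt{7842} \approx -88.555$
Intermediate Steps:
$X{\left(o \right)} = 9 - \frac{1}{7 + o}$
$j = -51$ ($j = -50 - 1 = -51$)
$Y{\left(d,m \right)} = 2 d \left(96 + \frac{62 + 9 m}{7 + m}\right)$ ($Y{\left(d,m \right)} = \left(d + d\right) \left(\frac{62 + 9 m}{7 + m} + 96\right) = 2 d \left(96 + \frac{62 + 9 m}{7 + m}\right)$)
$r = \sqrt{7842}$ ($r = \sqrt{18546 + 2 \left(-51\right) \frac{1}{7 + 10} \left(734 + 105 \cdot 10\right)} = \sqrt{18546 + 2 \left(-51\right) \frac{1}{17} \left(734 + 1050\right)} = \sqrt{18546 + 2 \left(-51\right) \frac{1}{17} \cdot 1784} = \sqrt{18546 - 10704} = \sqrt{7842} \approx 88.555$)
$- r = - \sqrt{7842}$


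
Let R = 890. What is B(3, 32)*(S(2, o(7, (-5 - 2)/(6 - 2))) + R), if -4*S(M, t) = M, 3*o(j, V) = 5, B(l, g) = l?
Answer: 5337/2 ≈ 2668.5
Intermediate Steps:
o(j, V) = 5/3 (o(j, V) = (1/3)*5 = 5/3)
S(M, t) = -M/4
B(3, 32)*(S(2, o(7, (-5 - 2)/(6 - 2))) + R) = 3*(-1/4*2 + 890) = 3*(-1/2 + 890) = 3*(1779/2) = 5337/2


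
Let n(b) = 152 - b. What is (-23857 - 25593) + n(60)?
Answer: -49358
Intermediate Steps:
(-23857 - 25593) + n(60) = (-23857 - 25593) + (152 - 1*60) = -49450 + (152 - 60) = -49450 + 92 = -49358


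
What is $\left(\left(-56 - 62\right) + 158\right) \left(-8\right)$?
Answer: $-320$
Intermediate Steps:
$\left(\left(-56 - 62\right) + 158\right) \left(-8\right) = \left(-118 + 158\right) \left(-8\right) = 40 \left(-8\right) = -320$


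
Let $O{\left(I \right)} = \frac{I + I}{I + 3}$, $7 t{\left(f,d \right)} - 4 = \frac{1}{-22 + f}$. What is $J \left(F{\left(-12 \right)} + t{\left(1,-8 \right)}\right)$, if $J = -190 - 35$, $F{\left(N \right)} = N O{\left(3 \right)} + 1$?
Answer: $\frac{115050}{49} \approx 2348.0$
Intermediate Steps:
$t{\left(f,d \right)} = \frac{4}{7} + \frac{1}{7 \left(-22 + f\right)}$
$O{\left(I \right)} = \frac{2 I}{3 + I}$
$F{\left(N \right)} = 1 + N$ ($F{\left(N \right)} = N 2 \cdot 3 \frac{1}{3 + 3} + 1 = N 2 \cdot 3 \cdot \frac{1}{6} + 1 = N 1 + 1 = N + 1 = 1 + N$)
$J = -225$ ($J = -190 - 35 = -225$)
$J \left(F{\left(-12 \right)} + t{\left(1,-8 \right)}\right) = - 225 \left(\left(1 - 12\right) + \frac{-87 + 4 \cdot 1}{7 \left(-22 + 1\right)}\right) = - 225 \left(-11 + \frac{-87 + 4}{7 \left(-21\right)}\right) = - 225 \left(-11 + \frac{1}{7} \left(- \frac{1}{21}\right) \left(-83\right)\right) = - 225 \left(-11 + \frac{83}{147}\right) = \left(-225\right) \left(- \frac{1534}{147}\right) = \frac{115050}{49}$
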